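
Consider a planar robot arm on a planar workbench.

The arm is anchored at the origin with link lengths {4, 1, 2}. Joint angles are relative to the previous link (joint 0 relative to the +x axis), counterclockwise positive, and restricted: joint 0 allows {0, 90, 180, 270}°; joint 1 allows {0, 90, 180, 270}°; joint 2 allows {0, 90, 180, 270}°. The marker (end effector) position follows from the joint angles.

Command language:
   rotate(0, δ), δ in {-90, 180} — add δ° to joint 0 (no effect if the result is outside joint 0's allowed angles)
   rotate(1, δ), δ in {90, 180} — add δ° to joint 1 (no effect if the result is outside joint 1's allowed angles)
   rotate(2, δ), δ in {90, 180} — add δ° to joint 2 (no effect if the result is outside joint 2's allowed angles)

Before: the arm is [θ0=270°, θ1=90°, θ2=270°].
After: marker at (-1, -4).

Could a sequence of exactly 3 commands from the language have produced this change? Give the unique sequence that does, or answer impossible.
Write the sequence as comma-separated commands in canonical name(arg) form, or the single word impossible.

t0: [θ0=270°, θ1=90°, θ2=270°]
1. rotate(2, 90) → [θ0=270°, θ1=90°, θ2=0°]
2. rotate(2, 90) → [θ0=270°, θ1=90°, θ2=90°]
3. rotate(2, 90) → [θ0=270°, θ1=90°, θ2=180°]
all 216 alternatives checked — unique.

rotate(2, 90), rotate(2, 90), rotate(2, 90)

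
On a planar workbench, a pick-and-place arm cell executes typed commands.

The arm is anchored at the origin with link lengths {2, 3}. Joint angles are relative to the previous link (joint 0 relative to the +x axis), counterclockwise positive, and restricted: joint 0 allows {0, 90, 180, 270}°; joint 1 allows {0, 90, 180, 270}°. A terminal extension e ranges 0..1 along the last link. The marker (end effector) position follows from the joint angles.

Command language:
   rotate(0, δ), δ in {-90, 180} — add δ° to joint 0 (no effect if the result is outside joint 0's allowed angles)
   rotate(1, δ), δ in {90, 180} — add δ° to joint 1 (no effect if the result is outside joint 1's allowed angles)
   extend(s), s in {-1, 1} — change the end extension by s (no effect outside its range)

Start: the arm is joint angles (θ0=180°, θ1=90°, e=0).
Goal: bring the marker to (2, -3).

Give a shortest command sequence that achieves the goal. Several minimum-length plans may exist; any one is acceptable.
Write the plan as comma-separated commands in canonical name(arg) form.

start: joint angles (θ0=180°, θ1=90°, e=0)
1. rotate(1, 180) → joint angles (θ0=180°, θ1=270°, e=0)
2. rotate(0, 180) → joint angles (θ0=0°, θ1=270°, e=0)
nothing shorter than 2 reaches the goal.

rotate(1, 180), rotate(0, 180)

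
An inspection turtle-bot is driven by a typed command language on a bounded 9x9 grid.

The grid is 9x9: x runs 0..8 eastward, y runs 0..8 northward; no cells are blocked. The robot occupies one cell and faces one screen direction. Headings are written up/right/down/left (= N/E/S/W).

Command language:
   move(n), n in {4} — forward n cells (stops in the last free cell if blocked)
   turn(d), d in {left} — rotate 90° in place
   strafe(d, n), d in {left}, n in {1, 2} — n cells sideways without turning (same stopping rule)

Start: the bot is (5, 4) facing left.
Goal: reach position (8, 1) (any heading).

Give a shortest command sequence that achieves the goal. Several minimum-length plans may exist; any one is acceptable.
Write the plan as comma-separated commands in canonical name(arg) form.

turn(left), move(4), turn(left), move(4), strafe(left, 1)

start: (5, 4) facing left
t=1 turn(left) ⇒ (5, 4) facing down
t=2 move(4) ⇒ (5, 0) facing down
t=3 turn(left) ⇒ (5, 0) facing right
t=4 move(4) ⇒ (8, 0) facing right
t=5 strafe(left, 1) ⇒ (8, 1) facing right
nothing shorter than 5 reaches the goal.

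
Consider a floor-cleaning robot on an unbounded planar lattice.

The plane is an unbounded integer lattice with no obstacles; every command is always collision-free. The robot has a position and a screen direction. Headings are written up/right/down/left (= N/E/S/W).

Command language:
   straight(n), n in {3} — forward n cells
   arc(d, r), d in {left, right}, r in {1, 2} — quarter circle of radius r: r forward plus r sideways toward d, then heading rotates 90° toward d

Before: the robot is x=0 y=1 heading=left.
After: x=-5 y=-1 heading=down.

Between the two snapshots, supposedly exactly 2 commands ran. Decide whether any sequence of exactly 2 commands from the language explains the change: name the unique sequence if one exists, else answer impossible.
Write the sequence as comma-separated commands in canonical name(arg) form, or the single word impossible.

straight(3), arc(left, 2)

key: running arc(left, 2) before straight(3) would end elsewhere — order is forced
start: x=0 y=1 heading=left
step 1 (straight(3)): x=-3 y=1 heading=left
step 2 (arc(left, 2)): x=-5 y=-1 heading=down
no other 2-command option fits: unique.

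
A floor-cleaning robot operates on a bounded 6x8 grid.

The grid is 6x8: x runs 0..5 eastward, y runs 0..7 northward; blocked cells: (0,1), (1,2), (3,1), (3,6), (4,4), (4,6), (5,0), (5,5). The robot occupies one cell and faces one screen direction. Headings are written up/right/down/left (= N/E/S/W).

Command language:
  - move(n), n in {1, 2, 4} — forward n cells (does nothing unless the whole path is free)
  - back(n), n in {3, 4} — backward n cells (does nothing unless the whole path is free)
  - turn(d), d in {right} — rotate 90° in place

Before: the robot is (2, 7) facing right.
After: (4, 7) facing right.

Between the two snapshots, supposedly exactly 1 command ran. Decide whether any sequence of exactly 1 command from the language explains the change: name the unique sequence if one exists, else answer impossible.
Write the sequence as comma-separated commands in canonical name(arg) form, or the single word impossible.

move(2)

key: heading stays E — the single command does not turn
begin: (2, 7) facing right
1. move(2) → (4, 7) facing right
all 6 alternatives checked — unique.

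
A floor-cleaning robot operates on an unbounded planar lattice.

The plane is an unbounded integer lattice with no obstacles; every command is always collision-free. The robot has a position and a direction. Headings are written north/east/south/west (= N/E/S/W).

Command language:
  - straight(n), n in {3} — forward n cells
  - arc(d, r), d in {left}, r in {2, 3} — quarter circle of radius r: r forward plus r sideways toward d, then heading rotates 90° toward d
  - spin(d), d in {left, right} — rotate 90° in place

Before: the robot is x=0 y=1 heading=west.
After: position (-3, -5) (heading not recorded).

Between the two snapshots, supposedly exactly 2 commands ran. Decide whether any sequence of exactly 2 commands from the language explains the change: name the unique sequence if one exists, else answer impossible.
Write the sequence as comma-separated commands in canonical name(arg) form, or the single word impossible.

key: running straight(3) before arc(left, 3) would end elsewhere — order is forced
initial: x=0 y=1 heading=west
step 1 (arc(left, 3)): x=-3 y=-2 heading=south
step 2 (straight(3)): x=-3 y=-5 heading=south
no rival 2-sequence matches.

arc(left, 3), straight(3)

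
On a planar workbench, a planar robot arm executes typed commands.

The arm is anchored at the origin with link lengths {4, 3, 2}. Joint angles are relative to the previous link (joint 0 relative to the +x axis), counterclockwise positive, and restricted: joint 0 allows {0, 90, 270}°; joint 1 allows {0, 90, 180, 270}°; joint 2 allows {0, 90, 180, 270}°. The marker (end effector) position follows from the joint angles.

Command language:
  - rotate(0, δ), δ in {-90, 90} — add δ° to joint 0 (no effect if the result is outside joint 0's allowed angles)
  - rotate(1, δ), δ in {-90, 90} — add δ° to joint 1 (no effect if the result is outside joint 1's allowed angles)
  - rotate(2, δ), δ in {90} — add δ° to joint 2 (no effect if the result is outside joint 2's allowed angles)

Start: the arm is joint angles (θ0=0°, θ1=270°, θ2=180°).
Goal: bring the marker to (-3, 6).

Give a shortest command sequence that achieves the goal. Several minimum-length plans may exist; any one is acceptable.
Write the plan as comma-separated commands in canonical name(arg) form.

initial: joint angles (θ0=0°, θ1=270°, θ2=180°)
step 1 (rotate(1, -90)): joint angles (θ0=0°, θ1=180°, θ2=180°)
step 2 (rotate(1, -90)): joint angles (θ0=0°, θ1=90°, θ2=180°)
step 3 (rotate(0, 90)): joint angles (θ0=90°, θ1=90°, θ2=180°)
step 4 (rotate(2, 90)): joint angles (θ0=90°, θ1=90°, θ2=270°)
nothing shorter than 4 reaches the goal.

rotate(1, -90), rotate(1, -90), rotate(0, 90), rotate(2, 90)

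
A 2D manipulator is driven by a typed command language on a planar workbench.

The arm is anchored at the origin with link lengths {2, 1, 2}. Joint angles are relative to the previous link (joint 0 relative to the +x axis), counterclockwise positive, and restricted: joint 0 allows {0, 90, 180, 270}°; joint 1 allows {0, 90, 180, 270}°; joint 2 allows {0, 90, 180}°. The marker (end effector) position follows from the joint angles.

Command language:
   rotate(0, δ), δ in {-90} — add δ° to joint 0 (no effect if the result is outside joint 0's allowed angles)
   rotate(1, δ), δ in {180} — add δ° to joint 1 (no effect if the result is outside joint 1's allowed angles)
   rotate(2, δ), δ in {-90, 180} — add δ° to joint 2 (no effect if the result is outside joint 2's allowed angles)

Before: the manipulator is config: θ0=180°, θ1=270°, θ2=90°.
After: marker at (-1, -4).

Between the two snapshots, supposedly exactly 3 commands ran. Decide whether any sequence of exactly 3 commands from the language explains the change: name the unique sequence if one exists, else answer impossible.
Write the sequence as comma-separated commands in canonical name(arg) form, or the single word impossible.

rotate(0, -90), rotate(0, -90), rotate(0, -90)

start: config: θ0=180°, θ1=270°, θ2=90°
step 1 (rotate(0, -90)): config: θ0=90°, θ1=270°, θ2=90°
step 2 (rotate(0, -90)): config: θ0=0°, θ1=270°, θ2=90°
step 3 (rotate(0, -90)): config: θ0=270°, θ1=270°, θ2=90°
all 64 alternatives checked — unique.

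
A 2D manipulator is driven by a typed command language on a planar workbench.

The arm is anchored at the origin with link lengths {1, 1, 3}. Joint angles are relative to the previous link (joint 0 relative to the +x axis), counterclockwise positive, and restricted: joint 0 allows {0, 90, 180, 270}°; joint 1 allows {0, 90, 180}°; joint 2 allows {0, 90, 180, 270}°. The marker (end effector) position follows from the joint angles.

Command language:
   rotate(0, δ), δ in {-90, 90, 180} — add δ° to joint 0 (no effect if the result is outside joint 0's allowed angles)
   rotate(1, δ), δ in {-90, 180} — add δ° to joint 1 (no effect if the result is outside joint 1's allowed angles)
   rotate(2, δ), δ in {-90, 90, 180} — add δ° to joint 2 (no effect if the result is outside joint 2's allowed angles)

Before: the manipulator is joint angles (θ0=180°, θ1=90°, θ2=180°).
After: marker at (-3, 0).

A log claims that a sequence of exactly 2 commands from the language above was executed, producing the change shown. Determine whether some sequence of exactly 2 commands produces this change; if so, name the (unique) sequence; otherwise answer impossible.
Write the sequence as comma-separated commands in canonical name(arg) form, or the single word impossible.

rotate(1, -90), rotate(1, 180)

key: order matters: swapping rotate(1, -90) and rotate(1, 180) lands elsewhere
begin: joint angles (θ0=180°, θ1=90°, θ2=180°)
[1] after rotate(1, -90): joint angles (θ0=180°, θ1=0°, θ2=180°)
[2] after rotate(1, 180): joint angles (θ0=180°, θ1=180°, θ2=180°)
all 64 alternatives checked — unique.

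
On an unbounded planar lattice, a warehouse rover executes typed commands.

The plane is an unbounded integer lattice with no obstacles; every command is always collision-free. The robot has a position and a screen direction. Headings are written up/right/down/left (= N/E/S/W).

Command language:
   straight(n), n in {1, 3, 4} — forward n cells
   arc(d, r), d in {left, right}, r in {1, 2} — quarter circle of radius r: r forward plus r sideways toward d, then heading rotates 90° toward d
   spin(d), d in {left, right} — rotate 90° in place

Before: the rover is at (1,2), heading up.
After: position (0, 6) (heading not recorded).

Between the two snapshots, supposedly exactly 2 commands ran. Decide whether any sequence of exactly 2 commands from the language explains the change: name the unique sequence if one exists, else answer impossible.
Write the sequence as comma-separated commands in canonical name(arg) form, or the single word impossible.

straight(3), arc(left, 1)

key: running arc(left, 1) before straight(3) would end elsewhere — order is forced
t0: at (1,2), heading up
t=1 straight(3) ⇒ at (1,5), heading up
t=2 arc(left, 1) ⇒ at (0,6), heading left
all 81 alternatives checked — unique.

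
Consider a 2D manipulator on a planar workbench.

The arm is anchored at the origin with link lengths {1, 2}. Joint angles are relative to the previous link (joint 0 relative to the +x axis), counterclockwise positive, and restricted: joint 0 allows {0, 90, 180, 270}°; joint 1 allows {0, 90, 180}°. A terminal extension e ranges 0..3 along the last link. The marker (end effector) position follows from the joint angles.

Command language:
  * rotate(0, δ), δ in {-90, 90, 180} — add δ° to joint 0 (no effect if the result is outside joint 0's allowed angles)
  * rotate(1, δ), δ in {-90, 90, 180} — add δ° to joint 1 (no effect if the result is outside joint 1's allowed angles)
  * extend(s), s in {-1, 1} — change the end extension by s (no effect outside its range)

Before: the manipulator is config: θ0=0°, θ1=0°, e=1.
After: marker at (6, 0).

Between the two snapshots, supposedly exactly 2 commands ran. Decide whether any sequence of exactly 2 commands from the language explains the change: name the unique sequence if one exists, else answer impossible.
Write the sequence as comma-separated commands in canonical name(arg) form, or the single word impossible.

extend(1), extend(1)

t0: config: θ0=0°, θ1=0°, e=1
1. extend(1) → config: θ0=0°, θ1=0°, e=2
2. extend(1) → config: θ0=0°, θ1=0°, e=3
no other 2-command option fits: unique.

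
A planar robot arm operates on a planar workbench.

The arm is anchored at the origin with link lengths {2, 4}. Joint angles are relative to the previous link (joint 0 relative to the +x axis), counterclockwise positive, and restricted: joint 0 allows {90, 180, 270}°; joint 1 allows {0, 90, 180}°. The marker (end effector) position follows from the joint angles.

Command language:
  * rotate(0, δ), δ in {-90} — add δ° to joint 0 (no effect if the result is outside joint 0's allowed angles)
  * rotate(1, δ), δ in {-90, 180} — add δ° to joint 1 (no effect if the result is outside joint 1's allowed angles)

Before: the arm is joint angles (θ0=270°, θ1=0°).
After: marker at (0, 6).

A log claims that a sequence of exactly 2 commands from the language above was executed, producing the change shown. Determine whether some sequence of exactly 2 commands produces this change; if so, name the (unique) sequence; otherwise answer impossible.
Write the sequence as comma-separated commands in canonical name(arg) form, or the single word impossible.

t0: joint angles (θ0=270°, θ1=0°)
step 1 (rotate(0, -90)): joint angles (θ0=180°, θ1=0°)
step 2 (rotate(0, -90)): joint angles (θ0=90°, θ1=0°)
no rival 2-sequence matches.

rotate(0, -90), rotate(0, -90)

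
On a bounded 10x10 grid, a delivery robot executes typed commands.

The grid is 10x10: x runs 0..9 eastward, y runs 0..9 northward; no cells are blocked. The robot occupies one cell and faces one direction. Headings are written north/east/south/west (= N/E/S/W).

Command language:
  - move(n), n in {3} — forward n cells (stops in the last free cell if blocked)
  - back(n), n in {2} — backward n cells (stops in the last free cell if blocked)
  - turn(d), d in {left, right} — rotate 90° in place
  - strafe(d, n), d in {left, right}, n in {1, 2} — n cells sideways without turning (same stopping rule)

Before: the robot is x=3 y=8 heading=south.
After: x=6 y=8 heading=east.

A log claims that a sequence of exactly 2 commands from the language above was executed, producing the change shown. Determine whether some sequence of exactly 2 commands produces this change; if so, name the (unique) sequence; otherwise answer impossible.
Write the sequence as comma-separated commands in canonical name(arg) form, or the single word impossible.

turn(left), move(3)

key: order matters: swapping turn(left) and move(3) lands elsewhere
begin: x=3 y=8 heading=south
step 1 (turn(left)): x=3 y=8 heading=east
step 2 (move(3)): x=6 y=8 heading=east
uniquely the one of 64 2-step routes that fits.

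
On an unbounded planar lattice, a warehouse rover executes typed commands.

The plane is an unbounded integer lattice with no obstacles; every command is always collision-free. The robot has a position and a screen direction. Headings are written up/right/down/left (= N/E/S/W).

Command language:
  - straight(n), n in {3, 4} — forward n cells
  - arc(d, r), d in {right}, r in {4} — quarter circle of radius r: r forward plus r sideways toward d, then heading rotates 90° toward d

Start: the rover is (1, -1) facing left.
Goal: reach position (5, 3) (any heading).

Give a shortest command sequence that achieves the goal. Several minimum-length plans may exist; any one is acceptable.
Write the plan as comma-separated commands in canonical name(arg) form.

arc(right, 4), arc(right, 4), arc(right, 4)

begin: (1, -1) facing left
step 1 (arc(right, 4)): (-3, 3) facing up
step 2 (arc(right, 4)): (1, 7) facing right
step 3 (arc(right, 4)): (5, 3) facing down
nothing shorter than 3 reaches the goal.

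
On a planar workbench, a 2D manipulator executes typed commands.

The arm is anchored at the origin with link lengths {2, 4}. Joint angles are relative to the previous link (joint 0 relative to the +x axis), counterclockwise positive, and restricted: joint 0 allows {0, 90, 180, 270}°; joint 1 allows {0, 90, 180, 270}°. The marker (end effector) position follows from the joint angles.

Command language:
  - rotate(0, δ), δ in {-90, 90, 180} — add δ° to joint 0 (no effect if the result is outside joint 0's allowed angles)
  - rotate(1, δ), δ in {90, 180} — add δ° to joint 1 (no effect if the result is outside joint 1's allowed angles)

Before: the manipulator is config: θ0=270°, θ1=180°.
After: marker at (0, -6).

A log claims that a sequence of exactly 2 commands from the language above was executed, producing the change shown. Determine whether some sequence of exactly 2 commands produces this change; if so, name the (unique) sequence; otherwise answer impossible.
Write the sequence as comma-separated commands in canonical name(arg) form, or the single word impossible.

rotate(1, 90), rotate(1, 90)

initial: config: θ0=270°, θ1=180°
[1] after rotate(1, 90): config: θ0=270°, θ1=270°
[2] after rotate(1, 90): config: θ0=270°, θ1=0°
no other 2-command option fits: unique.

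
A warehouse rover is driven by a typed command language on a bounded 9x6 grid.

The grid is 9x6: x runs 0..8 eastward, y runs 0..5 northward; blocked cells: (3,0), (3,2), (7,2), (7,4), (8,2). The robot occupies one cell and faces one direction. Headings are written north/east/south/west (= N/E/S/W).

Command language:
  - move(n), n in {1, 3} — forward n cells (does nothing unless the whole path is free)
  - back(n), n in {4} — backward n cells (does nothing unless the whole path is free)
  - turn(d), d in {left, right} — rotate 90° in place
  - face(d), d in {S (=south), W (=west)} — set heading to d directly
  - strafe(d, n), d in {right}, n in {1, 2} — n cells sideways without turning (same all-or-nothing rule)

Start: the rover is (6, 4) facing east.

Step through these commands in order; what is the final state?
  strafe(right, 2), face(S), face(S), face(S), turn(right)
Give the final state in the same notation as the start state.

from: (6, 4) facing east
1. strafe(right, 2) → (6, 2) facing east
2. face(S) → (6, 2) facing south
3. face(S) → (6, 2) facing south
4. face(S) → (6, 2) facing south
5. turn(right) → (6, 2) facing west

(6, 2) facing west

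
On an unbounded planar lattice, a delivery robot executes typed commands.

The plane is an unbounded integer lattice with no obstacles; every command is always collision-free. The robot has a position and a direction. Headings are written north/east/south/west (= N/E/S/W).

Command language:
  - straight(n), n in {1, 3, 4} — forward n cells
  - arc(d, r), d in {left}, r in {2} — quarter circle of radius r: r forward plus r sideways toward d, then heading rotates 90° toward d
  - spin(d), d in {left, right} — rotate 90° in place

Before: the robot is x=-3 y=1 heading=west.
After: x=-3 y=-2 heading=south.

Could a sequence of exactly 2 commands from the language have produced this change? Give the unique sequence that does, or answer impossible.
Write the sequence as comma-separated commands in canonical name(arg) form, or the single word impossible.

key: running straight(3) before spin(left) would end elsewhere — order is forced
initial: x=-3 y=1 heading=west
1. spin(left) → x=-3 y=1 heading=south
2. straight(3) → x=-3 y=-2 heading=south
no other 2-command option fits: unique.

spin(left), straight(3)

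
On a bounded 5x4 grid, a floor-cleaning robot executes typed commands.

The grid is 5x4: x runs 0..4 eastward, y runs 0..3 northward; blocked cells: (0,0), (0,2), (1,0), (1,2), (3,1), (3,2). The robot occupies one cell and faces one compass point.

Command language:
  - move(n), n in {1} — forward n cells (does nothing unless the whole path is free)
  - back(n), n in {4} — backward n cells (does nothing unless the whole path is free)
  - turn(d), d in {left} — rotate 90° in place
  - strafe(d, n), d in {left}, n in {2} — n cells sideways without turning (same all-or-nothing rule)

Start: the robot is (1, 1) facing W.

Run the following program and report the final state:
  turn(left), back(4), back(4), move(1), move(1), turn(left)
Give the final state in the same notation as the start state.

initial: (1, 1) facing W
step 1 (turn(left)): (1, 1) facing S
step 2 (back(4)): (1, 1) facing S
step 3 (back(4)): (1, 1) facing S
step 4 (move(1)): (1, 1) facing S
step 5 (move(1)): (1, 1) facing S
step 6 (turn(left)): (1, 1) facing E

(1, 1) facing E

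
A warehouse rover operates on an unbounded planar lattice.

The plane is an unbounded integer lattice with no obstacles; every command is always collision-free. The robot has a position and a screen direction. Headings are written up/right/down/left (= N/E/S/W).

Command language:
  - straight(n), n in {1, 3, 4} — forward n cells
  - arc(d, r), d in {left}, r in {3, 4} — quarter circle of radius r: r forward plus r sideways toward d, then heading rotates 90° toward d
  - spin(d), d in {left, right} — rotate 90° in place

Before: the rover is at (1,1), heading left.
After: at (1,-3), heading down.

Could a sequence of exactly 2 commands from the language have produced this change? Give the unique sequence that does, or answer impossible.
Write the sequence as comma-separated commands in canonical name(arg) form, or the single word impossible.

spin(left), straight(4)

key: order matters: swapping spin(left) and straight(4) lands elsewhere
start: at (1,1), heading left
t=1 spin(left) ⇒ at (1,1), heading down
t=2 straight(4) ⇒ at (1,-3), heading down
no rival 2-sequence matches.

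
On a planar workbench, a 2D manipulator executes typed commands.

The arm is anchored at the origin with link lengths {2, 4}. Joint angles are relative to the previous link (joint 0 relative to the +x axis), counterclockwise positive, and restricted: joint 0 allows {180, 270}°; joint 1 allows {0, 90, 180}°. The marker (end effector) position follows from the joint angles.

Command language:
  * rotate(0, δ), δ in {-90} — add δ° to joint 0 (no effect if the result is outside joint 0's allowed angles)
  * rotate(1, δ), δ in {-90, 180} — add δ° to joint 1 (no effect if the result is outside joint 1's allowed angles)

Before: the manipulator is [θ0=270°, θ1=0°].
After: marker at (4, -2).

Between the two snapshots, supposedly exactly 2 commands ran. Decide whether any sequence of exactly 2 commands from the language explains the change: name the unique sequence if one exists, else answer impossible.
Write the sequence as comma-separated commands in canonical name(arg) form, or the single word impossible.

key: running rotate(1, -90) before rotate(1, 180) would end elsewhere — order is forced
start: [θ0=270°, θ1=0°]
[1] after rotate(1, 180): [θ0=270°, θ1=180°]
[2] after rotate(1, -90): [θ0=270°, θ1=90°]
uniquely the one of 9 2-step routes that fits.

rotate(1, 180), rotate(1, -90)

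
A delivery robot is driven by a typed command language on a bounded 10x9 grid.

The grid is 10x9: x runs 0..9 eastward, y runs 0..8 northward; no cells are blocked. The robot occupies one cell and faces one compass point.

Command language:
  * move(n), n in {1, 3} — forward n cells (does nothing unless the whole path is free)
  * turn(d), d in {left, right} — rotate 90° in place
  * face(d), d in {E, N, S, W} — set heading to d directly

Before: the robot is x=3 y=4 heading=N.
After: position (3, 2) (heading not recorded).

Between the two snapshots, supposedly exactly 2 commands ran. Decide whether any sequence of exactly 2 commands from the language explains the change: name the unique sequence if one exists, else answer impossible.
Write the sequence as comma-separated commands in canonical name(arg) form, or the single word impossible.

no 2-step route produces this change.

impossible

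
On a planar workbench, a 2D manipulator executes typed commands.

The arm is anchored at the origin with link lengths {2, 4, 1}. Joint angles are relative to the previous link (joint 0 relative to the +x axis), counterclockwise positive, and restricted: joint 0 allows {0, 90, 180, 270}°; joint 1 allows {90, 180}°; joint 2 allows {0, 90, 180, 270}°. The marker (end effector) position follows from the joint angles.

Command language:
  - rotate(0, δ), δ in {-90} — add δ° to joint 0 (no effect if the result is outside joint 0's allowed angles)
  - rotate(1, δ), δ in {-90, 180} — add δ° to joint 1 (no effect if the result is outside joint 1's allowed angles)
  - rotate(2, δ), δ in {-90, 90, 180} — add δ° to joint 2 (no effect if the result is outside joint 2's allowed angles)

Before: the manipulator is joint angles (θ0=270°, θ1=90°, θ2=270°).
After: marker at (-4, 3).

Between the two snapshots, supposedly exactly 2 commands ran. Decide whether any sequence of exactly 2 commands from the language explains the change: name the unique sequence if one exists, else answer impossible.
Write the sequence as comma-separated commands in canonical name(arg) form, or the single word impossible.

start: joint angles (θ0=270°, θ1=90°, θ2=270°)
step 1 (rotate(0, -90)): joint angles (θ0=180°, θ1=90°, θ2=270°)
step 2 (rotate(0, -90)): joint angles (θ0=90°, θ1=90°, θ2=270°)
all 36 alternatives checked — unique.

rotate(0, -90), rotate(0, -90)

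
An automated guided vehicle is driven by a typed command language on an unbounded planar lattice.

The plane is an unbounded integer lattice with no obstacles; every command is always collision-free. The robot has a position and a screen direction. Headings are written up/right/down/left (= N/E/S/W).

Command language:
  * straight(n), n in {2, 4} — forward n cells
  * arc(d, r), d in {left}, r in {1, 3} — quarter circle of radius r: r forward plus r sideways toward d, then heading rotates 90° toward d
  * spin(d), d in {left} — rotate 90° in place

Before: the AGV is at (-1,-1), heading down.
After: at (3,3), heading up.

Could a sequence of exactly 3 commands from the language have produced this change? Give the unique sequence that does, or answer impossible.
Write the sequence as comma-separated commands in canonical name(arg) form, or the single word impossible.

key: position moved to (3,3) AND the heading swung to N — translation plus rotation needed
t0: at (-1,-1), heading down
[1] after arc(left, 1): at (0,-2), heading right
[2] after arc(left, 3): at (3,1), heading up
[3] after straight(2): at (3,3), heading up
uniquely the one of 125 3-step routes that fits.

arc(left, 1), arc(left, 3), straight(2)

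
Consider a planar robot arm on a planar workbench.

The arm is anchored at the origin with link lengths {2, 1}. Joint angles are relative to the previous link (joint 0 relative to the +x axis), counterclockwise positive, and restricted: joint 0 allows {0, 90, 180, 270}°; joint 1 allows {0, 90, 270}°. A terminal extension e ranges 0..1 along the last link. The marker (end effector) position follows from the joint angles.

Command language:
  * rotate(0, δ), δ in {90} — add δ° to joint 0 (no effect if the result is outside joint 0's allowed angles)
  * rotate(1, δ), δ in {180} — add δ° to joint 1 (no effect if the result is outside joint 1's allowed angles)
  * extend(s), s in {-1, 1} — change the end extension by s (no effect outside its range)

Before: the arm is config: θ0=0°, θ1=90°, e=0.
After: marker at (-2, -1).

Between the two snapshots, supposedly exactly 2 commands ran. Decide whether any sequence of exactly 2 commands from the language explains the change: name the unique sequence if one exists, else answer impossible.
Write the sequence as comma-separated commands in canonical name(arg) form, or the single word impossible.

t0: config: θ0=0°, θ1=90°, e=0
step 1 (rotate(0, 90)): config: θ0=90°, θ1=90°, e=0
step 2 (rotate(0, 90)): config: θ0=180°, θ1=90°, e=0
no other 2-command option fits: unique.

rotate(0, 90), rotate(0, 90)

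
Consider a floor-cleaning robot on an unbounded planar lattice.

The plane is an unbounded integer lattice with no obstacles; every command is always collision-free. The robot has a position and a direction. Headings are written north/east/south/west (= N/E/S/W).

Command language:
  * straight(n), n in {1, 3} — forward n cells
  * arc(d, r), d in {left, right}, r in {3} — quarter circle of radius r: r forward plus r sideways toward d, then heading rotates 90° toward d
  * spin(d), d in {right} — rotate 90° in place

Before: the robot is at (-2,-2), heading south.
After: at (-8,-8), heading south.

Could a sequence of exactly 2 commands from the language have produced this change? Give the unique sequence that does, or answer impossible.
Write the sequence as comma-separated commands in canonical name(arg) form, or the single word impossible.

arc(right, 3), arc(left, 3)

key: order matters: swapping arc(right, 3) and arc(left, 3) lands elsewhere
initial: at (-2,-2), heading south
1. arc(right, 3) → at (-5,-5), heading west
2. arc(left, 3) → at (-8,-8), heading south
all 25 alternatives checked — unique.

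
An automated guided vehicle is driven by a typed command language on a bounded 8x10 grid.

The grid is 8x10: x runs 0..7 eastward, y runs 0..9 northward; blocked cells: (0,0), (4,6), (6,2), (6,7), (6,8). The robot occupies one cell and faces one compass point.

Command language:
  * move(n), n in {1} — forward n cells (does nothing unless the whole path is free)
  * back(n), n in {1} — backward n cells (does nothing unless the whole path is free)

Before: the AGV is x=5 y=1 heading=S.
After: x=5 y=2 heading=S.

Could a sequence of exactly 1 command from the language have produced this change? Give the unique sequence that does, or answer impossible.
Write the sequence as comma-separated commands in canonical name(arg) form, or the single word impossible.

back(1)

key: still facing S — the one step turns nothing
t0: x=5 y=1 heading=S
1. back(1) → x=5 y=2 heading=S
uniquely the one of 2 1-step routes that fits.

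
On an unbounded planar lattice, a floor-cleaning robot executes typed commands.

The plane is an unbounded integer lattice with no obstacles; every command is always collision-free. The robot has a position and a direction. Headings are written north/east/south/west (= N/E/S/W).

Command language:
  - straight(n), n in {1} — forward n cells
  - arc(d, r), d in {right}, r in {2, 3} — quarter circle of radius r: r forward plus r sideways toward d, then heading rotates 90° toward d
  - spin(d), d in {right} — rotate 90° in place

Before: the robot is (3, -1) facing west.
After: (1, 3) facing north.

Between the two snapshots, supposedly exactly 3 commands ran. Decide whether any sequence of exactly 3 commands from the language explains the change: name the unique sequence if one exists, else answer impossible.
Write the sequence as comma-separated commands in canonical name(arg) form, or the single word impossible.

key: order matters: swapping arc(right, 2) and straight(1) lands elsewhere
t0: (3, -1) facing west
1. arc(right, 2) → (1, 1) facing north
2. straight(1) → (1, 2) facing north
3. straight(1) → (1, 3) facing north
all 64 alternatives checked — unique.

arc(right, 2), straight(1), straight(1)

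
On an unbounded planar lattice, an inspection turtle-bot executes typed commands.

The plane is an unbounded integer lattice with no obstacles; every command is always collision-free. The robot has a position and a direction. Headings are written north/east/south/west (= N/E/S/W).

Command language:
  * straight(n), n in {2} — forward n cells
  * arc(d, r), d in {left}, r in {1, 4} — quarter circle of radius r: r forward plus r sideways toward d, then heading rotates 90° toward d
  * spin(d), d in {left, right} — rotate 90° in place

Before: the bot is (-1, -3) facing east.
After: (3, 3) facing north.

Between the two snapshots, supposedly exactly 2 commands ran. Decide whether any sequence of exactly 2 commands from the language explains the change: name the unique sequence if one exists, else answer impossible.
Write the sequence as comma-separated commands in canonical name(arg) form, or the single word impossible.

key: order matters: swapping arc(left, 4) and straight(2) lands elsewhere
t0: (-1, -3) facing east
[1] after arc(left, 4): (3, 1) facing north
[2] after straight(2): (3, 3) facing north
no rival 2-sequence matches.

arc(left, 4), straight(2)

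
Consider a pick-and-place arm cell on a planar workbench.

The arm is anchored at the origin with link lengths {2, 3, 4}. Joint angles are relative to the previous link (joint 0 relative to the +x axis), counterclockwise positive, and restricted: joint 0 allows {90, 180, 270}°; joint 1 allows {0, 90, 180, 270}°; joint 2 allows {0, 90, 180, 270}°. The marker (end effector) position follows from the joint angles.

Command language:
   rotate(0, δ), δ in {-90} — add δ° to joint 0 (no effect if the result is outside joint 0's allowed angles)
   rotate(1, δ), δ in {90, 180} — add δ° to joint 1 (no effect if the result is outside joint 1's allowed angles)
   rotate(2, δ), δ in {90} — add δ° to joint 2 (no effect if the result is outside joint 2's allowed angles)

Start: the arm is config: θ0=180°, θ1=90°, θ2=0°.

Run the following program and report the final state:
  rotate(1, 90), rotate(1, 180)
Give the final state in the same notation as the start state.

t0: config: θ0=180°, θ1=90°, θ2=0°
1. rotate(1, 90) → config: θ0=180°, θ1=180°, θ2=0°
2. rotate(1, 180) → config: θ0=180°, θ1=0°, θ2=0°

config: θ0=180°, θ1=0°, θ2=0°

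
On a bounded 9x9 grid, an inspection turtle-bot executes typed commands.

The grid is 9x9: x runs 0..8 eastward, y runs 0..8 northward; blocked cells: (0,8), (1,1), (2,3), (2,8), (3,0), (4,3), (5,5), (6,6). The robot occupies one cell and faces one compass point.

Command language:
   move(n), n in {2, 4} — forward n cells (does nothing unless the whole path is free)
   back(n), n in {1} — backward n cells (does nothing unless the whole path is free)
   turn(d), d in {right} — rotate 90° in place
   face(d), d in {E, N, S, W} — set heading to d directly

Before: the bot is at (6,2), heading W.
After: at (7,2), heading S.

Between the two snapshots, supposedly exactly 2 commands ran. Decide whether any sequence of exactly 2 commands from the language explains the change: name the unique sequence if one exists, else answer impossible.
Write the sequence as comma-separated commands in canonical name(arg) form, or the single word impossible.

back(1), face(S)

key: order matters: swapping back(1) and face(S) lands elsewhere
start: at (6,2), heading W
1. back(1) → at (7,2), heading W
2. face(S) → at (7,2), heading S
all 64 alternatives checked — unique.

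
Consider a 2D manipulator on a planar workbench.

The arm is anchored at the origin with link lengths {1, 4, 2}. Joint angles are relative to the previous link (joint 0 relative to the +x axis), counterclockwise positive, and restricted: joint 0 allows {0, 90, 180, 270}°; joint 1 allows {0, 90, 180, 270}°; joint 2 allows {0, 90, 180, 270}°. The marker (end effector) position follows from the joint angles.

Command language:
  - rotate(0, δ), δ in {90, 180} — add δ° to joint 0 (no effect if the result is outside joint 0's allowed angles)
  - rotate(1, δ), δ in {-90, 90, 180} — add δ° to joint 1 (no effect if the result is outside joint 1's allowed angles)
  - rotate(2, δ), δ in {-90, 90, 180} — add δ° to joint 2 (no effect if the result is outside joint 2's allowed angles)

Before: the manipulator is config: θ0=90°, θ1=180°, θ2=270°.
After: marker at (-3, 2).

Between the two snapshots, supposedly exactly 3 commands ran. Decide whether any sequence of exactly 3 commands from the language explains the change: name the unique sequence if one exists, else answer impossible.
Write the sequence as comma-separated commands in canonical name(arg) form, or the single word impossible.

rotate(0, 90), rotate(0, 90), rotate(0, 90)

t0: config: θ0=90°, θ1=180°, θ2=270°
[1] after rotate(0, 90): config: θ0=180°, θ1=180°, θ2=270°
[2] after rotate(0, 90): config: θ0=270°, θ1=180°, θ2=270°
[3] after rotate(0, 90): config: θ0=0°, θ1=180°, θ2=270°
uniquely the one of 512 3-step routes that fits.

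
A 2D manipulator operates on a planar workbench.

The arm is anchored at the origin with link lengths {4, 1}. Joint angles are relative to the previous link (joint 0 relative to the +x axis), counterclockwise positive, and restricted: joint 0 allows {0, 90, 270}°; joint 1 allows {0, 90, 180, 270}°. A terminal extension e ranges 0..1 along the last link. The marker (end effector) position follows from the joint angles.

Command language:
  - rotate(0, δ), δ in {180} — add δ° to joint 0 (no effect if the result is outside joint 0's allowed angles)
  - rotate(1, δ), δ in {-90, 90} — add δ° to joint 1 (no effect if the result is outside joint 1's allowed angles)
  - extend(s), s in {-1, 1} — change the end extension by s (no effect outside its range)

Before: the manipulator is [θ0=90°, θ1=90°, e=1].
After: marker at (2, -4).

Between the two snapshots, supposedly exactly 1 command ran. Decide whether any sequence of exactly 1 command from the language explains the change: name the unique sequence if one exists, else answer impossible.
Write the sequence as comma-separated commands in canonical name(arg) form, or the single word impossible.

rotate(0, 180)

from: [θ0=90°, θ1=90°, e=1]
1. rotate(0, 180) → [θ0=270°, θ1=90°, e=1]
all 5 alternatives checked — unique.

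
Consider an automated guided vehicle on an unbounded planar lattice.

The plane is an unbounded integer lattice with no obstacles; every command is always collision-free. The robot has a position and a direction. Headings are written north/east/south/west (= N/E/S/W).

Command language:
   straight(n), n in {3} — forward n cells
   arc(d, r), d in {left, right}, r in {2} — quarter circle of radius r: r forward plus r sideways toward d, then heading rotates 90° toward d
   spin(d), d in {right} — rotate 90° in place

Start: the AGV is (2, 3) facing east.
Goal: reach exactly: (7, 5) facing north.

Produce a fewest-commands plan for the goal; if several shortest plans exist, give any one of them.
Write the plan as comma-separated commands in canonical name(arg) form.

initial: (2, 3) facing east
step 1 (straight(3)): (5, 3) facing east
step 2 (arc(left, 2)): (7, 5) facing north
shorter routes all fall short; 2 is best.

straight(3), arc(left, 2)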